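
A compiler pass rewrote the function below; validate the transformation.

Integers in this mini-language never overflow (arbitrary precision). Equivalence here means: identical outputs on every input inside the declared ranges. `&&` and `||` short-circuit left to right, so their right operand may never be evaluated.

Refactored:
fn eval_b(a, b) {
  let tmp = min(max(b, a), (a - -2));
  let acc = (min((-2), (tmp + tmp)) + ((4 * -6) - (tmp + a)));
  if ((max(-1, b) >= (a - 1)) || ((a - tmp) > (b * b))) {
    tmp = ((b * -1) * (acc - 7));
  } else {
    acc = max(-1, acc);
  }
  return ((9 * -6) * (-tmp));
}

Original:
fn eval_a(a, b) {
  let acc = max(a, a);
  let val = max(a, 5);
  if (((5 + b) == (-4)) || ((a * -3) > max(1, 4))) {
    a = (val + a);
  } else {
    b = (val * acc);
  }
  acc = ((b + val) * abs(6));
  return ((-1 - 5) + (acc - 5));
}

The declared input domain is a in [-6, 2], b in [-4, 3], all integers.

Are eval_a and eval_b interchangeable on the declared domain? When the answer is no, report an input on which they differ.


Input a=-6, b=-4: -5 from eval_a versus -6264 from eval_b.
verdict: not equivalent; witness: a=-6, b=-4


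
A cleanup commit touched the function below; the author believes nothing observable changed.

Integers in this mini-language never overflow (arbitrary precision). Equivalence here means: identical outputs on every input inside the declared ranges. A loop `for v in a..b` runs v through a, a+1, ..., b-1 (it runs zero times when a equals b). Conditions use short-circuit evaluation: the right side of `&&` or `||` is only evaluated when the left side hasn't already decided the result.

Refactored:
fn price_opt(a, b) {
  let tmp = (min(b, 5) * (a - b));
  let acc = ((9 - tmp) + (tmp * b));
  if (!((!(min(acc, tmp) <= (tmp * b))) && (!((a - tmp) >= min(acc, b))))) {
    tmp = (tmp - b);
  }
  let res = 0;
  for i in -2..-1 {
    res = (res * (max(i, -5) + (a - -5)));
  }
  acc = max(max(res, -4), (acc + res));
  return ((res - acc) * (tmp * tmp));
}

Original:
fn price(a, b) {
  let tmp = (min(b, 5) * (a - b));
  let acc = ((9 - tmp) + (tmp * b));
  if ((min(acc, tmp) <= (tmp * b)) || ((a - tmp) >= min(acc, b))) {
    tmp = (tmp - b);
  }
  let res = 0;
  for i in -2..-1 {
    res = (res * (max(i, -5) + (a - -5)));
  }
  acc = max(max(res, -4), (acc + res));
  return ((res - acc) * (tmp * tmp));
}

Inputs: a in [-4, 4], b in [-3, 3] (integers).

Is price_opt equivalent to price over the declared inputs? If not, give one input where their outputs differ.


The two versions differ — the changes include boolean connective usage differs.
Tracing a=2, b=0: price: tmp becomes 0; next acc becomes 9; next ((min(acc, tmp) <= (tmp * b)) || ((a - tmp) >= min(acc, b))) evaluates to true; next tmp becomes 0; next res becomes 0; next at i=-2:; next res becomes 0; next acc becomes 9; next final value 0 | price_opt: tmp becomes 0; next acc becomes 9; next (!((!(min(acc, tmp) <= (tmp * b))) && (!((a - tmp) >= min(acc, b))))) evaluates to true; next tmp becomes 0; next res becomes 0; next at i=-2:; next res becomes 0; next acc becomes 9; next final value 0 — matching result 0.
Across all 63 domain points the two functions coincide.
verdict: equivalent


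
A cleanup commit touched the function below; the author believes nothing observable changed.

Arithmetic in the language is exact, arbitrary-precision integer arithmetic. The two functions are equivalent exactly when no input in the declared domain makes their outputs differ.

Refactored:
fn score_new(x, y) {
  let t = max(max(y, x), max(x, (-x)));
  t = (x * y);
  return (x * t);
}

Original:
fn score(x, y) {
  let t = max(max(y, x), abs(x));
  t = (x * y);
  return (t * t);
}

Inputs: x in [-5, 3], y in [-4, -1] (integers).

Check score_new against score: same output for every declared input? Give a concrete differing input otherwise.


Try x=-5, y=-4.
score: t = 5; t = 20; return 400
score_new: t = 5; t = 20; return -100
400 and -100 differ, so these are not the same function on this domain.
verdict: not equivalent; witness: x=-5, y=-4


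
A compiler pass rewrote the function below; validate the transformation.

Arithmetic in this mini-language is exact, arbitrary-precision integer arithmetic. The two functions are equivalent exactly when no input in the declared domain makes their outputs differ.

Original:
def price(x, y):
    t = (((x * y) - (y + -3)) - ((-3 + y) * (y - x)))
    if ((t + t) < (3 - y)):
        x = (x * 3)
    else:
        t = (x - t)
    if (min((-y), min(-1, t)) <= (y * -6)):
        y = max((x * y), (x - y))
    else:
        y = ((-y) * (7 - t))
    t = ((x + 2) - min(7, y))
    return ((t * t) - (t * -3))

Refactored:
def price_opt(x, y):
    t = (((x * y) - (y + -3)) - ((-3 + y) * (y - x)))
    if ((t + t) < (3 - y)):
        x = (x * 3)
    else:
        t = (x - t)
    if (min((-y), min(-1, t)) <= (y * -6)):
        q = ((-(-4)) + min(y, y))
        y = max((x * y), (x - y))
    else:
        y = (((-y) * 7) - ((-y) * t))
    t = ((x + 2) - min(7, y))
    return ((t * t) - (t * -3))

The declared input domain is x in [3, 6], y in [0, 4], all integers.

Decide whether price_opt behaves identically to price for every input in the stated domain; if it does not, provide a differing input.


The two are interchangeable: local variable names differ, plus min/max/abs usage differs, plus statement counts differ, plus constant usage differs, plus arithmetic usage differs, and every declared input agrees.
Tracing x=5, y=1: price: t=-1, then ((t + t) < (3 - y)) is true, then x=15, then (min((-y), min(-1, t)) <= (y * -6)) is false, then y=-8, then t=25, then returns 700 | price_opt: t=-1, then ((t + t) < (3 - y)) is true, then x=15, then (min((-y), min(-1, t)) <= (y * -6)) is false, then y=-8, then t=25, then returns 700 — matching result 700.
An exhaustive pass over the 20 declared inputs shows identical outputs.
verdict: equivalent


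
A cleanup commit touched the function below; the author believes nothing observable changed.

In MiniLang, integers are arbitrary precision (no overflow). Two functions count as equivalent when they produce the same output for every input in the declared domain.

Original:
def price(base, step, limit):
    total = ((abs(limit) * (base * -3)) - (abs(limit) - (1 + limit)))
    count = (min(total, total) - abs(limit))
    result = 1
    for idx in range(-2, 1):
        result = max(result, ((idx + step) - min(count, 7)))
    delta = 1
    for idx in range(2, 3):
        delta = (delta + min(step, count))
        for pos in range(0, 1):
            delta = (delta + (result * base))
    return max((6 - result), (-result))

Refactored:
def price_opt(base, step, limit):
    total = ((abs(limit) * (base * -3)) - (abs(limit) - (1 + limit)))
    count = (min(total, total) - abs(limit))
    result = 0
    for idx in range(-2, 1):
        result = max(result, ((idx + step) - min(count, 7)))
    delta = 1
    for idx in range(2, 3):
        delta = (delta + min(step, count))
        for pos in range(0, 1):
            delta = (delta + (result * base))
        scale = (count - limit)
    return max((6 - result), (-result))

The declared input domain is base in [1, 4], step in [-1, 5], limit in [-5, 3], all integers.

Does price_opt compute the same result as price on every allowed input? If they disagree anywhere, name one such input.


These are not equivalent — on base=1, step=-1, limit=0 the outputs split (5 vs 6).
price: total = 1; count = 1; result = 1; [idx=-2]; result = 1; [idx=-1]; result = 1; [idx=0]; result = 1; delta = 1; [idx=2]; delta = 0; [pos=0]; delta = 1; return 5
price_opt: total = 1; count = 1; result = 0; [idx=-2]; result = 0; [idx=-1]; result = 0; [idx=0]; result = 0; delta = 1; [idx=2]; delta = 0; [pos=0]; delta = 0; scale = 1; return 6
verdict: not equivalent; witness: base=1, step=-1, limit=0


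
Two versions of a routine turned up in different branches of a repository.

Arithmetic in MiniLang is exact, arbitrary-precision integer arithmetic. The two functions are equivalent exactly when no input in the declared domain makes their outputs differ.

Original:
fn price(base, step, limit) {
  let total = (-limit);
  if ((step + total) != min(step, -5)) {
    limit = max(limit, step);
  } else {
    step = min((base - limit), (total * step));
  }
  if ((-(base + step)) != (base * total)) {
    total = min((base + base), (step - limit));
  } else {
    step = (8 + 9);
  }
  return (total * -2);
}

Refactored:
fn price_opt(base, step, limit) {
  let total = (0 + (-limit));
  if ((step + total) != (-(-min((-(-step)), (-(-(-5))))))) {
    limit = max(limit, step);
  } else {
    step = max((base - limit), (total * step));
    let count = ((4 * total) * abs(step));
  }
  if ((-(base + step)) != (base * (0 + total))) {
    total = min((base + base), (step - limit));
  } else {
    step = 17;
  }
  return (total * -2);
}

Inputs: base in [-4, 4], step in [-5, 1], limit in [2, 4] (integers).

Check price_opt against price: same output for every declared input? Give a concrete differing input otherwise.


These are not equivalent — on base=-4, step=-2, limit=3 the outputs split (20 vs 16).
price: total becomes -3; next ((step + total) != min(step, -5)) evaluates to false; next step becomes -7; next ((-(base + step)) != (base * total)) evaluates to true; next total becomes -10; next final value 20
price_opt: total becomes -3; next ((step + total) != (-(-min((-(-step)), (-(-(-5))))))) evaluates to false; next step becomes 6; next count becomes -72; next ((-(base + step)) != (base * (0 + total))) evaluates to true; next total becomes -8; next final value 16
verdict: not equivalent; witness: base=-4, step=-2, limit=3


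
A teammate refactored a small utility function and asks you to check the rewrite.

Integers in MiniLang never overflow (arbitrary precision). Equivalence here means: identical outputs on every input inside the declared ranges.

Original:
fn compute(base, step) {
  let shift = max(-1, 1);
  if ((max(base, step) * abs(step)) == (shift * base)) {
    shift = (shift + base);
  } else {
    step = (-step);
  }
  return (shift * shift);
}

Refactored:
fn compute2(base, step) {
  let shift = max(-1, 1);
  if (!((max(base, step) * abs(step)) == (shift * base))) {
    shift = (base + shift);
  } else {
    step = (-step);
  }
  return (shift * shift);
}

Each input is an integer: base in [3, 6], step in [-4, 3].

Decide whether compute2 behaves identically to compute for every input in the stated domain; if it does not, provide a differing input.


Evaluate both at base=3, step=-4.
compute: shift := 1 | ((max(base, step) * abs(step)) == (shift * base)): false | step := 4 | result 1
compute2: shift := 1 | (!((max(base, step) * abs(step)) == (shift * base))): true | shift := 4 | result 16
1 vs 16 — the two versions disagree here.
verdict: not equivalent; witness: base=3, step=-4


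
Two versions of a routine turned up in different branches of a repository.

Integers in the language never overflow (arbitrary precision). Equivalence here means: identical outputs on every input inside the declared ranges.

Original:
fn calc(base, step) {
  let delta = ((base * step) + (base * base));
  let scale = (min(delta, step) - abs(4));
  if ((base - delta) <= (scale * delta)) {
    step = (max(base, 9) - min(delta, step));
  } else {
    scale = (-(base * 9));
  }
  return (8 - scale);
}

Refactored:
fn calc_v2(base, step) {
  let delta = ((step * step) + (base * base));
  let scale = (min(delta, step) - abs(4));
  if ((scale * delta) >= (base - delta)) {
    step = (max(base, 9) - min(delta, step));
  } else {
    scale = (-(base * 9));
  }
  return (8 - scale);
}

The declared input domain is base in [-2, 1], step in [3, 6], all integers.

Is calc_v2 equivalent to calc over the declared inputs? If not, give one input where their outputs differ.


Evaluate both at base=-2, step=3.
calc: delta = -2; scale = -6; ((base - delta) <= (scale * delta)) -> true; step = 11; return 14
calc_v2: delta = 13; scale = -1; ((scale * delta) >= (base - delta)) -> true; step = 6; return 9
14 != 9, so the rewrite changes behavior.
verdict: not equivalent; witness: base=-2, step=3


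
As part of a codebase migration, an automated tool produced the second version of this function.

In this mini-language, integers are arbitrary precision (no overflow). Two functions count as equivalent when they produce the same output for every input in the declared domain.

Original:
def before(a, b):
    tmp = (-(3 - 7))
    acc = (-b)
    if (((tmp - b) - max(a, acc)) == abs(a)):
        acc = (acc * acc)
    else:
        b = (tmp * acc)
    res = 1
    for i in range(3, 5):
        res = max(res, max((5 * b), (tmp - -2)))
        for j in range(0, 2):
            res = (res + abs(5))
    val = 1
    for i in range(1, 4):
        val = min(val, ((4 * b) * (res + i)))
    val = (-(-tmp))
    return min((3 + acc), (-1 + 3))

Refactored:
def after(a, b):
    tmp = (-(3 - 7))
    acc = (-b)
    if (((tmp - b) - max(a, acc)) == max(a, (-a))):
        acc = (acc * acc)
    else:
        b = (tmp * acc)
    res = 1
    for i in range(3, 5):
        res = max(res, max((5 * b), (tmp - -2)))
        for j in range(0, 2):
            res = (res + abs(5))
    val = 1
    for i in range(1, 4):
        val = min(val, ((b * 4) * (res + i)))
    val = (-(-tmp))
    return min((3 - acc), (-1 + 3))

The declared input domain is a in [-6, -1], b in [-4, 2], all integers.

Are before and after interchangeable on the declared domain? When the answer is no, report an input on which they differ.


Evaluate both at a=-6, b=-4.
before: tmp becomes 4; next acc becomes 4; next (((tmp - b) - max(a, acc)) == abs(a)) evaluates to false; next b becomes 16; next res becomes 1; next at i=3:; next res becomes 80; next at j=0:; next res becomes 85; next at j=1:; next res becomes 90; next at i=4:; next res becomes 90; next at j=0:; next res becomes 95; next at j=1:; next res becomes 100; next val becomes 1; next at i=1:; next val becomes 1; next at i=2:; next val becomes 1; next at i=3:; next val becomes 1; next val becomes 4; next final value 2
after: tmp becomes 4; next acc becomes 4; next (((tmp - b) - max(a, acc)) == max(a, (-a))) evaluates to false; next b becomes 16; next res becomes 1; next at i=3:; next res becomes 80; next at j=0:; next res becomes 85; next at j=1:; next res becomes 90; next at i=4:; next res becomes 90; next at j=0:; next res becomes 95; next at j=1:; next res becomes 100; next val becomes 1; next at i=1:; next val becomes 1; next at i=2:; next val becomes 1; next at i=3:; next val becomes 1; next val becomes 4; next final value -1
2 vs -1 — the two versions disagree here.
verdict: not equivalent; witness: a=-6, b=-4


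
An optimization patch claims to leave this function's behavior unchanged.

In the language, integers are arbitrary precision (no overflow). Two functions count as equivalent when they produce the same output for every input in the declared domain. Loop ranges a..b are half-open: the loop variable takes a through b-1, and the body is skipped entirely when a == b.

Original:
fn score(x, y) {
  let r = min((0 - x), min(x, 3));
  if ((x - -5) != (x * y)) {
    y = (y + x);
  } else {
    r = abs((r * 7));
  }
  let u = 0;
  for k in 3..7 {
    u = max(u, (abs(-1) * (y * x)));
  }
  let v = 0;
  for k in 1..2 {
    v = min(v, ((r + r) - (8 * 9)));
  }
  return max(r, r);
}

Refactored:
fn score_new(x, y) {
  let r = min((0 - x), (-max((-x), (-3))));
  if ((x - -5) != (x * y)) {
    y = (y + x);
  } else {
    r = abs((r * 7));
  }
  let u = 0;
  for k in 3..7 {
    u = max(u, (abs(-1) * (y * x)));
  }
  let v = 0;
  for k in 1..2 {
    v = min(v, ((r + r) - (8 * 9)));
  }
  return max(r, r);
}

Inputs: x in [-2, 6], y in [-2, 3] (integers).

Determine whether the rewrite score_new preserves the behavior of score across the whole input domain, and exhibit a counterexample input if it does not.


The two versions differ — the changes include min/max/abs usage differs.
Spot check at x=1, y=1 — score: r = -1; ((x - -5) != (x * y)) -> true; y = 2; u = 0; [k=3]; u = 2; [k=4]; u = 2; [k=5]; u = 2; [k=6]; u = 2; v = 0; [k=1]; v = -74; return -1. score_new: r = -1; ((x - -5) != (x * y)) -> true; y = 2; u = 0; [k=3]; u = 2; [k=4]; u = 2; [k=5]; u = 2; [k=6]; u = 2; v = 0; [k=1]; v = -74; return -1. Both give -1.
An exhaustive pass over the 54 declared inputs shows identical outputs.
verdict: equivalent


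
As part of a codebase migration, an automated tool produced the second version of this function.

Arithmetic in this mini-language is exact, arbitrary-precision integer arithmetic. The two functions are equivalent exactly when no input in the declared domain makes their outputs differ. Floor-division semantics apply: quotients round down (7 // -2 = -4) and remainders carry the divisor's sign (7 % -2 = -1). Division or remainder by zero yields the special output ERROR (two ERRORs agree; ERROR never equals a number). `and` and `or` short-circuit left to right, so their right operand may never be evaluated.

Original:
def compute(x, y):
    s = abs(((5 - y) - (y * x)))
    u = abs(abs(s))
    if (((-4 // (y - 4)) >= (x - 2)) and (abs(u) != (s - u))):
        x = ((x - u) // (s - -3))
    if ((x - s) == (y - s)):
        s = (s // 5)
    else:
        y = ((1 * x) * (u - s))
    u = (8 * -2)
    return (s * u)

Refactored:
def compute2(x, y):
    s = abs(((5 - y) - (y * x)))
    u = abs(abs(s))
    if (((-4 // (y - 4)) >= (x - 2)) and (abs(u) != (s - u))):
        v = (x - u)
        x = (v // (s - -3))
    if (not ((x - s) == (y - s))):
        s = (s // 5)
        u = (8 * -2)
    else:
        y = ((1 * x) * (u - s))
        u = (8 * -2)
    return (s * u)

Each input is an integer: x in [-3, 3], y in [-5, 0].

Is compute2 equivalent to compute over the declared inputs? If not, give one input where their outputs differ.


Consider the input x=-3, y=-5.
compute: s=5, then u=5, then (((-4 // (y - 4)) >= (x - 2)) and (abs(u) != (s - u))) is true, then x=-1, then ((x - s) == (y - s)) is false, then y=0, then u=-16, then returns -80
compute2: s=5, then u=5, then (((-4 // (y - 4)) >= (x - 2)) and (abs(u) != (s - u))) is true, then v=-8, then x=-1, then (not ((x - s) == (y - s))) is true, then s=1, then u=-16, then returns -16
-80 against -16: the behavior changed.
verdict: not equivalent; witness: x=-3, y=-5


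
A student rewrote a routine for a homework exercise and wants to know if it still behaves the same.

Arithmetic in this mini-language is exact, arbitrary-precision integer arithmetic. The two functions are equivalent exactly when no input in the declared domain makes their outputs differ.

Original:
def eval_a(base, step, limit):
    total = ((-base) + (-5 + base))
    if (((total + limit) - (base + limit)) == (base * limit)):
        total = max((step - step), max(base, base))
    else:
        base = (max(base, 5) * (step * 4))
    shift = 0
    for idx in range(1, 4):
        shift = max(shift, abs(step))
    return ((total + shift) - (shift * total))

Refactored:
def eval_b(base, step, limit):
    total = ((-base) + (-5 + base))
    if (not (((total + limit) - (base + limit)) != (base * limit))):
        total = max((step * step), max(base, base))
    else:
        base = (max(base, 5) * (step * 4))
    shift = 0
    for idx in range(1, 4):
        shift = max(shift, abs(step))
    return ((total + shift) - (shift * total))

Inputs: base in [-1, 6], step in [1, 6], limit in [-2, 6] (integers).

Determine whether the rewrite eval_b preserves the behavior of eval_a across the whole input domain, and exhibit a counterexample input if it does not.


Input base=-1, step=2, limit=4: 2 from eval_a versus -2 from eval_b.
verdict: not equivalent; witness: base=-1, step=2, limit=4


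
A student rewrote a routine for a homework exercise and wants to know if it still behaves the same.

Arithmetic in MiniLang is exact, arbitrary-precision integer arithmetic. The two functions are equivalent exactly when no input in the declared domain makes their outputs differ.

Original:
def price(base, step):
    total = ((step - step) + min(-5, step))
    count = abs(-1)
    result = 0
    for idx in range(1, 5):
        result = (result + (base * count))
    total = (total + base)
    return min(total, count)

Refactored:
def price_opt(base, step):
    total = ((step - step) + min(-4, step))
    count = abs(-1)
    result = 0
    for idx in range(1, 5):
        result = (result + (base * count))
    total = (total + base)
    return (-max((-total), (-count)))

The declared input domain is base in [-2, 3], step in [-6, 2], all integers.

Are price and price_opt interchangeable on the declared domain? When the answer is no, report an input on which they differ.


Not equivalent: base=-2, step=-4 separates them (-7 vs -6).
price: total=-5, then count=1, then result=0, then (idx=1), then result=-2, then (idx=2), then result=-4, then (idx=3), then result=-6, then (idx=4), then result=-8, then total=-7, then returns -7
price_opt: total=-4, then count=1, then result=0, then (idx=1), then result=-2, then (idx=2), then result=-4, then (idx=3), then result=-6, then (idx=4), then result=-8, then total=-6, then returns -6
verdict: not equivalent; witness: base=-2, step=-4


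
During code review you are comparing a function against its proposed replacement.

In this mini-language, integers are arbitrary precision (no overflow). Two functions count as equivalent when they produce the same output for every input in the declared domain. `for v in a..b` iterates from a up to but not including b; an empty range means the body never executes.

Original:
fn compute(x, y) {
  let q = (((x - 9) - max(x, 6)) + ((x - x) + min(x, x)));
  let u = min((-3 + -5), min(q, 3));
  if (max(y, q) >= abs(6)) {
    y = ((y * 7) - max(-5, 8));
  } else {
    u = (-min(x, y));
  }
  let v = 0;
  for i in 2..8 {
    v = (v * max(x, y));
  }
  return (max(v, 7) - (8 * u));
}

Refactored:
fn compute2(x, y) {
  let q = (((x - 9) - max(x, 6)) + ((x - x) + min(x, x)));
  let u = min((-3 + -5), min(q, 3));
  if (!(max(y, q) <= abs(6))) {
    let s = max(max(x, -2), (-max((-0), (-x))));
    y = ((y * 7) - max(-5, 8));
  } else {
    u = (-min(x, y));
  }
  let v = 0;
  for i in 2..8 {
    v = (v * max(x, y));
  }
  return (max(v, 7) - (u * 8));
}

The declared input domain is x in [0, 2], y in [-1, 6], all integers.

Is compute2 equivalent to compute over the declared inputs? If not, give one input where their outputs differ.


The rewrite breaks on x=0, y=6, where the results are 127 and 7.
compute: q := -15 | u := -15 | (max(y, q) >= abs(6)): true | y := 34 | v := 0 | iter i=2: | v := 0 | iter i=3: | v := 0 | iter i=4: | v := 0 | iter i=5: | v := 0 | iter i=6: | v := 0 | iter i=7: | v := 0 | result 127
compute2: q := -15 | u := -15 | (!(max(y, q) <= abs(6))): false | u := 0 | v := 0 | iter i=2: | v := 0 | iter i=3: | v := 0 | iter i=4: | v := 0 | iter i=5: | v := 0 | iter i=6: | v := 0 | iter i=7: | v := 0 | result 7
verdict: not equivalent; witness: x=0, y=6


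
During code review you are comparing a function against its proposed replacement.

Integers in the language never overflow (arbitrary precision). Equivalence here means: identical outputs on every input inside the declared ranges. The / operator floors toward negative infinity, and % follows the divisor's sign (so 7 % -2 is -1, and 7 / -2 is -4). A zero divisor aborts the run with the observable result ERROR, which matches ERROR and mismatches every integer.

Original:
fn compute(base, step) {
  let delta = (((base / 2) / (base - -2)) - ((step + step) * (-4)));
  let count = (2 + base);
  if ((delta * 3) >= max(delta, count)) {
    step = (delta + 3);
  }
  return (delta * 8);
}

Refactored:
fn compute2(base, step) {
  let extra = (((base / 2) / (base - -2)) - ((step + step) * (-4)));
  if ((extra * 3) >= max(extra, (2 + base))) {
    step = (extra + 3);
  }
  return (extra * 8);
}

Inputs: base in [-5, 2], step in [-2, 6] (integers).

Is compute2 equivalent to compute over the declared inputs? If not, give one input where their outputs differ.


Changes here: local variable names differ, and statement counts differ; the full 72-point sweep finds no disagreement.
verdict: equivalent


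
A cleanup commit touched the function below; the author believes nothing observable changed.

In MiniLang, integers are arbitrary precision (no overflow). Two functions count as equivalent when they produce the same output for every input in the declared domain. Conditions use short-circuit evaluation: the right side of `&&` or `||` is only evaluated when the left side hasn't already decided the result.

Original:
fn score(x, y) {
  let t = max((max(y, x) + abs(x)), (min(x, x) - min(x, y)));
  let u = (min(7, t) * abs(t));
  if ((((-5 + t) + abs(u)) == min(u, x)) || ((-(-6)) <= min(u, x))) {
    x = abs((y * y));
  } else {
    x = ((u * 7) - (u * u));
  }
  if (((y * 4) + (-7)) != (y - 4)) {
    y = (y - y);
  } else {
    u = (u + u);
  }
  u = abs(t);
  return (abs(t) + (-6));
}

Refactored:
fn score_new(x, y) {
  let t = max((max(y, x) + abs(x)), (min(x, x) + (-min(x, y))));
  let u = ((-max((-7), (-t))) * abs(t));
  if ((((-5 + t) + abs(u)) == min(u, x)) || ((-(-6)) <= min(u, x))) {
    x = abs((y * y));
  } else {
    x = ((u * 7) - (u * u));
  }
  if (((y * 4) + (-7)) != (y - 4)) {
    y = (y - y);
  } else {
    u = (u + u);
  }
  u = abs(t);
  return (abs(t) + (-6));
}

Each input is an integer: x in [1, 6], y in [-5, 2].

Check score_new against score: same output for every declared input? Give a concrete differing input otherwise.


Although arithmetic usage differs, plus min/max/abs usage differs, 48/48 inputs agree.
verdict: equivalent


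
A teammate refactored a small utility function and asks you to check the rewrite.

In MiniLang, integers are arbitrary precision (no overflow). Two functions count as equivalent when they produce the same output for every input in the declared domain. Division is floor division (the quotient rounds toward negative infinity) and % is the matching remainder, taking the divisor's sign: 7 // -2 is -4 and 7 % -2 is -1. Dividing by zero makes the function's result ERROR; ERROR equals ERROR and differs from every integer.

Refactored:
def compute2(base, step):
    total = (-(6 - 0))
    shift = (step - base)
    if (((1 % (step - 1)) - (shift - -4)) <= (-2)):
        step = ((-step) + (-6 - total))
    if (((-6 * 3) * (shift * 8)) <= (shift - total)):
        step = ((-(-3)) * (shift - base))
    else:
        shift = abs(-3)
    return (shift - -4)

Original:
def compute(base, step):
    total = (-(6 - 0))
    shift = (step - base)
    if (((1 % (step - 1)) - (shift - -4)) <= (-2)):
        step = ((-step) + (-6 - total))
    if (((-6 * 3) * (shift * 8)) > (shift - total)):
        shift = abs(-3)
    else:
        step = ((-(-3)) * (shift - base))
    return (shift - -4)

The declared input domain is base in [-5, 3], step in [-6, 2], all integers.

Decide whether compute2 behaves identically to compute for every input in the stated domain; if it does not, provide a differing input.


This is a faithful refactor — comparison usage differs, but the computed results match everywhere.
Spot check at base=-3, step=2 — compute: total becomes -6; next shift becomes 5; next (((1 % (step - 1)) - (shift - -4)) <= (-2)) evaluates to true; next step becomes -2; next (((-6 * 3) * (shift * 8)) > (shift - total)) evaluates to false; next step becomes 24; next final value 9. compute2: total becomes -6; next shift becomes 5; next (((1 % (step - 1)) - (shift - -4)) <= (-2)) evaluates to true; next step becomes -2; next (((-6 * 3) * (shift * 8)) <= (shift - total)) evaluates to true; next step becomes 24; next final value 9. Both give 9.
Across all 81 domain points the two functions coincide.
verdict: equivalent


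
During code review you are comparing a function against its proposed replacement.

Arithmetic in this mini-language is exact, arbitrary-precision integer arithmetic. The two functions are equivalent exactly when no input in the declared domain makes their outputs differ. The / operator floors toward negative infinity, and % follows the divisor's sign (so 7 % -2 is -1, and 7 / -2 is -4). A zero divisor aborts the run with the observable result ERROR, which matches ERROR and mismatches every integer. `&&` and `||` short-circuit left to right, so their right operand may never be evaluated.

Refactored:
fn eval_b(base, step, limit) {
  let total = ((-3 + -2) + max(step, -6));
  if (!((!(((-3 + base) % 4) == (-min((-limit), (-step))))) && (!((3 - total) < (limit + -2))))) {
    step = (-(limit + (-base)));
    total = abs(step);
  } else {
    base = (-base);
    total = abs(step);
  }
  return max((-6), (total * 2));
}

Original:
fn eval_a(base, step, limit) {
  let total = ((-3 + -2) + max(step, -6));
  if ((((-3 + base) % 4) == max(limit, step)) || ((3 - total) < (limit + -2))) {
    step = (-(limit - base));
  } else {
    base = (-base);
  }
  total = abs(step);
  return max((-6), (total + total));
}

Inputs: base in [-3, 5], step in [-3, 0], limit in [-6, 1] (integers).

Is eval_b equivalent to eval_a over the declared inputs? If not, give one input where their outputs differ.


Behavior is preserved: although statement counts differ; boolean connective usage differs; arithmetic usage differs; min/max/abs usage differs; constant usage differs, the outputs never diverge.
One worked example (base=-1, step=-3, limit=1) — eval_a: total=-8, then ((((-3 + base) % 4) == max(limit, step)) || ((3 - total) < (limit + -2))) is false, then base=1, then total=3, then returns 6; eval_b: total=-8, then (!((!(((-3 + base) % 4) == (-min((-limit), (-step))))) && (!((3 - total) < (limit + -2))))) is false, then base=1, then total=3, then returns 6; agreement on 6.
Checked all 288 inputs in the declared domain: the outputs agree on every one.
verdict: equivalent


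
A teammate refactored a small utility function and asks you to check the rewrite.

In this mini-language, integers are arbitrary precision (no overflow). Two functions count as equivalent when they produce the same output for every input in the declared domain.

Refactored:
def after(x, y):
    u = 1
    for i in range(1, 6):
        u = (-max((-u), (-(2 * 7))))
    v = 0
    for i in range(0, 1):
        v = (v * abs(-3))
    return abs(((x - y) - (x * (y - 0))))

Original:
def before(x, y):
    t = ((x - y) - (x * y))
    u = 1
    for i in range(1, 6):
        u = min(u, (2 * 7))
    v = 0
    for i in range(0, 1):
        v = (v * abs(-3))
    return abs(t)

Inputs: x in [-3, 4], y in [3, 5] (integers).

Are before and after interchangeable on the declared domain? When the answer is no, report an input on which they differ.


Reading the diff, among the changes: arithmetic usage differs, and statement counts differ, and local variable names differ, and constant usage differs, and min/max/abs usage differs.
One worked example (x=-2, y=4) — before: t = 2; u = 1; [i=1]; u = 1; [i=2]; u = 1; [i=3]; u = 1; [i=4]; u = 1; [i=5]; u = 1; v = 0; [i=0]; v = 0; return 2; after: u = 1; [i=1]; u = 1; [i=2]; u = 1; [i=3]; u = 1; [i=4]; u = 1; [i=5]; u = 1; v = 0; [i=0]; v = 0; return 2; agreement on 2.
Sweeping the whole domain (24 inputs) finds no disagreement.
verdict: equivalent


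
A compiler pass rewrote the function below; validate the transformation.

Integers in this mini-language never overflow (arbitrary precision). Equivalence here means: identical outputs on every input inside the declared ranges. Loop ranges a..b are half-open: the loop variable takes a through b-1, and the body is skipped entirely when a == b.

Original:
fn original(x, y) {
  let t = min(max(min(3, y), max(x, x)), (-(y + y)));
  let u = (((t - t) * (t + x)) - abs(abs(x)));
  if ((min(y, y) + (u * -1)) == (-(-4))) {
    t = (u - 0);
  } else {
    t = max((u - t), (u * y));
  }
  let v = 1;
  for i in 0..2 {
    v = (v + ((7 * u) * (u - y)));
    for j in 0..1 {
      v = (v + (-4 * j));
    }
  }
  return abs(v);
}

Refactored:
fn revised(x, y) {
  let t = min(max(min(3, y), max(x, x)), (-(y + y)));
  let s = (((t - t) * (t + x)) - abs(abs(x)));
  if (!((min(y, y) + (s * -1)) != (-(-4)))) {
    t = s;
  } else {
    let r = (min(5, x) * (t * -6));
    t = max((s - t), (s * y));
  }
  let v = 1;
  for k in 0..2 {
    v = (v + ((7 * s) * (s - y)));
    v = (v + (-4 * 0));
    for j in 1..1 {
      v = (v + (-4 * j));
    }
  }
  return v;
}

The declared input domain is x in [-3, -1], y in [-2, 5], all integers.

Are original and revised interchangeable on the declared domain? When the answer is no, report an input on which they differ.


These are not equivalent — on x=-1, y=-2 the outputs split (13 vs -13).
original: t = -1; u = -1; ((min(y, y) + (u * -1)) == (-(-4))) -> false; t = 2; v = 1; [i=0]; v = -6; [j=0]; v = -6; [i=1]; v = -13; [j=0]; v = -13; return 13
revised: t = -1; s = -1; (!((min(y, y) + (s * -1)) != (-(-4)))) -> false; r = -6; t = 2; v = 1; [k=0]; v = -6; v = -6; the j loop: no iterations; [k=1]; v = -13; v = -13; the j loop: no iterations; return -13
verdict: not equivalent; witness: x=-1, y=-2


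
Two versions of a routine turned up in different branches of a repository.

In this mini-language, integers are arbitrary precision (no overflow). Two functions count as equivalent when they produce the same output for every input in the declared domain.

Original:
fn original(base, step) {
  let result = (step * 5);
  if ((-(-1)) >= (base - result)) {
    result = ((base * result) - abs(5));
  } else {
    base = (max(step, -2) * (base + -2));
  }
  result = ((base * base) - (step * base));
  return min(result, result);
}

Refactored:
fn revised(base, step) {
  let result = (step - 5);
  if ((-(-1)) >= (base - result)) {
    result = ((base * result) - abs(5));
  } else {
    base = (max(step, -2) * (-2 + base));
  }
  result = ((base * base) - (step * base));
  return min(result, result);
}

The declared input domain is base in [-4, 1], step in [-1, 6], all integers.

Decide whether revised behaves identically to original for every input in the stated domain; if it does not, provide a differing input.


On input base=-4, step=-1, original returns 12 while revised returns 42.
verdict: not equivalent; witness: base=-4, step=-1


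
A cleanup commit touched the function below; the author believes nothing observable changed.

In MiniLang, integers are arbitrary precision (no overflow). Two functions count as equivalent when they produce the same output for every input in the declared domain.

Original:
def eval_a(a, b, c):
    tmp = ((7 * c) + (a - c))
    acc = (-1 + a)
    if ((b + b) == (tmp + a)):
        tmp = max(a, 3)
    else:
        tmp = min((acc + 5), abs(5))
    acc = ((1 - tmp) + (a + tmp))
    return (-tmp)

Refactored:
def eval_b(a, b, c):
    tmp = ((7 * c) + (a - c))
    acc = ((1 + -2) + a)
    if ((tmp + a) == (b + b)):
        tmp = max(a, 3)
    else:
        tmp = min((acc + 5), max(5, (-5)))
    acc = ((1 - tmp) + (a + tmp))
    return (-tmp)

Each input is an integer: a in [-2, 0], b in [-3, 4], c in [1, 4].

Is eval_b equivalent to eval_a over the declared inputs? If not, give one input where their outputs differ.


Although constant usage differs, plus min/max/abs usage differs, plus arithmetic usage differs, 96/96 inputs agree.
verdict: equivalent


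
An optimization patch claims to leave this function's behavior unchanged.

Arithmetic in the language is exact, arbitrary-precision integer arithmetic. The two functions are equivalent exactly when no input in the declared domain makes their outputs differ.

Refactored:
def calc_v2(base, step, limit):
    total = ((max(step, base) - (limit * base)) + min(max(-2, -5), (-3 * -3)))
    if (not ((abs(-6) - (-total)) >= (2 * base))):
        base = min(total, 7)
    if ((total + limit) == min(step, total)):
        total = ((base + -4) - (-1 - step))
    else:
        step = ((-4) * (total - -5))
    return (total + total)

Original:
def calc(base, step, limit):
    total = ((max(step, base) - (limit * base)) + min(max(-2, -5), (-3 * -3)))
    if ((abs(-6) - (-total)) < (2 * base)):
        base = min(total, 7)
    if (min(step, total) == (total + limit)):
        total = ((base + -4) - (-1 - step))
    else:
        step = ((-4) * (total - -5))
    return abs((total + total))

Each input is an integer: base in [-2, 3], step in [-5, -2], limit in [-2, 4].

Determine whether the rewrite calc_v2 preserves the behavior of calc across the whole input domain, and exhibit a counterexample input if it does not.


Take base=-2, step=-5, limit=-2.
calc: total becomes -8; next ((abs(-6) - (-total)) < (2 * base)) evaluates to false; next (min(step, total) == (total + limit)) evaluates to false; next step becomes 12; next final value 16
calc_v2: total becomes -8; next (not ((abs(-6) - (-total)) >= (2 * base))) evaluates to false; next ((total + limit) == min(step, total)) evaluates to false; next step becomes 12; next final value -16
16 against -16: the behavior changed.
verdict: not equivalent; witness: base=-2, step=-5, limit=-2


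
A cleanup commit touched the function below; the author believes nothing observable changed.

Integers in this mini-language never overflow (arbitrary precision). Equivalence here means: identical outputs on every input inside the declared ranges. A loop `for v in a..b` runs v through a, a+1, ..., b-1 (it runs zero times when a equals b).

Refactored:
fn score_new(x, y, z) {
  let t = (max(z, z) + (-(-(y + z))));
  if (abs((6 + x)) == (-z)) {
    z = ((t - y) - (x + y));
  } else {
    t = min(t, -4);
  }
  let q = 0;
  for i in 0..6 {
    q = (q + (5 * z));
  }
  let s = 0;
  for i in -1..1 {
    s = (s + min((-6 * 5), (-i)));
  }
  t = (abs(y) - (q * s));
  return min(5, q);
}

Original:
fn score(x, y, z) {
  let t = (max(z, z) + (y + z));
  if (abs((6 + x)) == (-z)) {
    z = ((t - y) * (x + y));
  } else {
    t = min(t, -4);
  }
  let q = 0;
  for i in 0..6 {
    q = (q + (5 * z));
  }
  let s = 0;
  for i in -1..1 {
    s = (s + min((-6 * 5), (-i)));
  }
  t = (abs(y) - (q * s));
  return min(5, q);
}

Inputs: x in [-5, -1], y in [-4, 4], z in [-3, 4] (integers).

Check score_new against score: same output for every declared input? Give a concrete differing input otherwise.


Run the pair on x=-5, y=3, z=-1.
score: t=1, then (abs((6 + x)) == (-z)) is true, then z=4, then q=0, then (i=0), then q=20, then (i=1), then q=40, then (i=2), then q=60, then (i=3), then q=80, then (i=4), then q=100, then (i=5), then q=120, then s=0, then (i=-1), then s=-30, then (i=0), then s=-60, then t=7203, then returns 5
score_new: t=1, then (abs((6 + x)) == (-z)) is true, then z=0, then q=0, then (i=0), then q=0, then (i=1), then q=0, then (i=2), then q=0, then (i=3), then q=0, then (i=4), then q=0, then (i=5), then q=0, then s=0, then (i=-1), then s=-30, then (i=0), then s=-60, then t=3, then returns 0
5 and 0 differ, so these are not the same function on this domain.
verdict: not equivalent; witness: x=-5, y=3, z=-1


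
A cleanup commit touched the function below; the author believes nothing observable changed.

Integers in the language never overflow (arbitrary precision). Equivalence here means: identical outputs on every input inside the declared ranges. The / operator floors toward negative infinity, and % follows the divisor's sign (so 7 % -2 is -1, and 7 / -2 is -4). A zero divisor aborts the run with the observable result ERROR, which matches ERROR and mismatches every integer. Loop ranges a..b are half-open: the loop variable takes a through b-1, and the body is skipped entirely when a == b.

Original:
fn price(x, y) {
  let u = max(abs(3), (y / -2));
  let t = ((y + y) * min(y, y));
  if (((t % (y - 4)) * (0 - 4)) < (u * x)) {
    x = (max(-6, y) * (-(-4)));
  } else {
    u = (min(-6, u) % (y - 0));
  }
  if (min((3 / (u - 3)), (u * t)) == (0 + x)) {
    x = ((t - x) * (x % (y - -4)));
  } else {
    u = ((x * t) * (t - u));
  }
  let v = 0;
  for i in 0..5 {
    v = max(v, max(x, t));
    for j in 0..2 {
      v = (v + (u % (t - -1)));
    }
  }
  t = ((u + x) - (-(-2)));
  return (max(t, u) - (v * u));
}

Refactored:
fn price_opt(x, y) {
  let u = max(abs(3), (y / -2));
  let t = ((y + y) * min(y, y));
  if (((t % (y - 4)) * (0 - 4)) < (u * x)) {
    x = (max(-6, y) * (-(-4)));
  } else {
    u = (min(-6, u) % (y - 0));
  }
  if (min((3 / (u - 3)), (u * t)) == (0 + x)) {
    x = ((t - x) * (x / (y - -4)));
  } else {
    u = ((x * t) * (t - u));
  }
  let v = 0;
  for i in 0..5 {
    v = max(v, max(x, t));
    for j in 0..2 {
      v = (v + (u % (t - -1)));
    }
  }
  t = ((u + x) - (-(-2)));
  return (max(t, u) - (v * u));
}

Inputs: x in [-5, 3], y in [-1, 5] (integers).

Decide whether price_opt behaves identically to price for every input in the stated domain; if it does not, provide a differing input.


Try x=-1, y=-1.
price: u = 3; t = 2; (((t % (y - 4)) * (0 - 4)) < (u * x)) -> false; u = 0; (min((3 / (u - 3)), (u * t)) == (0 + x)) -> true; x = 6; v = 0; [i=0]; v = 6; [j=0]; v = 6; [j=1]; v = 6; [i=1]; v = 6; [j=0]; v = 6; [j=1]; v = 6; [i=2]; v = 6; [j=0]; v = 6; [j=1]; v = 6; [i=3]; v = 6; [j=0]; v = 6; [j=1]; v = 6; [i=4]; v = 6; [j=0]; v = 6; [j=1]; v = 6; t = 4; return 4
price_opt: u = 3; t = 2; (((t % (y - 4)) * (0 - 4)) < (u * x)) -> false; u = 0; (min((3 / (u - 3)), (u * t)) == (0 + x)) -> true; x = -3; v = 0; [i=0]; v = 2; [j=0]; v = 2; [j=1]; v = 2; [i=1]; v = 2; [j=0]; v = 2; [j=1]; v = 2; [i=2]; v = 2; [j=0]; v = 2; [j=1]; v = 2; [i=3]; v = 2; [j=0]; v = 2; [j=1]; v = 2; [i=4]; v = 2; [j=0]; v = 2; [j=1]; v = 2; t = -5; return 0
4 against 0: the behavior changed.
verdict: not equivalent; witness: x=-1, y=-1
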